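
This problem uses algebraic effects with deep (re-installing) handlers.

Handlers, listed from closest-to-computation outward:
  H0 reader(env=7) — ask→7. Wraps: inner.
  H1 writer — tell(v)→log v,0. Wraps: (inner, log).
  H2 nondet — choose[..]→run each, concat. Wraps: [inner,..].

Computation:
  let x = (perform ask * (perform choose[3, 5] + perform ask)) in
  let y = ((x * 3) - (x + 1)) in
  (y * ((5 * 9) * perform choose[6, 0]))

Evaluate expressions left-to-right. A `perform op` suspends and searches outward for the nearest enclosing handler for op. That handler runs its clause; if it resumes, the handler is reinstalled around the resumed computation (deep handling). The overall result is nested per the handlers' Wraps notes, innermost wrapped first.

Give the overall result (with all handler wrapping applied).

Working:
ask @ H0 ⇒ 7
choose[3, 5] @ H2
  branch[0] choose=3:
    ask @ H0 ⇒ 7
    choose[6, 0] @ H2
      branch[0] choose=6:
        H0 returns 37530
        H1 returns (37530, ())
        H2 returns [(37530, ())]
      branch[1] choose=0:
        H0 returns 0
        H1 returns (0, ())
        H2 returns [(0, ())]
  branch[1] choose=5:
    ask @ H0 ⇒ 7
    choose[6, 0] @ H2
      branch[0] choose=6:
        H0 returns 45090
        H1 returns (45090, ())
        H2 returns [(45090, ())]
      branch[1] choose=0:
        H0 returns 0
        H1 returns (0, ())
        H2 returns [(0, ())]
= [(37530, ()), (0, ()), (45090, ()), (0, ())]

Answer: [(37530, ()), (0, ()), (45090, ()), (0, ())]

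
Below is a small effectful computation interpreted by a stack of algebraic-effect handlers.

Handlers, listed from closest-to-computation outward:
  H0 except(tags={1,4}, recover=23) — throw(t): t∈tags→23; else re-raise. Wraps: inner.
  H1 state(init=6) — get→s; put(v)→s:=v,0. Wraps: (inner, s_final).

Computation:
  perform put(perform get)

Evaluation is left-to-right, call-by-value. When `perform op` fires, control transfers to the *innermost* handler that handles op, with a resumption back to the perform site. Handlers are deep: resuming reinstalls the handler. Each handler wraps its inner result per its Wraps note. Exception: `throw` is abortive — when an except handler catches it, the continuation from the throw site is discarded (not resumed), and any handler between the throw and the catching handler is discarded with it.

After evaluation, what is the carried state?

Answer: 6

Evaluation trace:
get @ H1 ⇒ 6
put(6) @ H1 ⇒ s:=6
H0 returns 0
H1 returns (0, 6)
= (0, 6)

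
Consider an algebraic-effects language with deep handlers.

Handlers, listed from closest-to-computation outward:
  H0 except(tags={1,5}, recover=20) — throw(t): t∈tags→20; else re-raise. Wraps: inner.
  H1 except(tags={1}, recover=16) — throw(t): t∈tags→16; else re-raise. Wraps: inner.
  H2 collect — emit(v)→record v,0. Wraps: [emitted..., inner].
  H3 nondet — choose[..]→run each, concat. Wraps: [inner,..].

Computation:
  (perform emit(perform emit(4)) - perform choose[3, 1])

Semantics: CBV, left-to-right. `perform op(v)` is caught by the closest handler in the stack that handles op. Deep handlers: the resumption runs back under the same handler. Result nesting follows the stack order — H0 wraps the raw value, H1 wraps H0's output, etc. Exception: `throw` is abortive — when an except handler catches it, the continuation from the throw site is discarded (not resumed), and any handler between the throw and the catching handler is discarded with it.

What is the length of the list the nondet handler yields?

Answer: 2

Evaluation trace:
emit(4) @ H2 ⇒ out+=4
emit(0) @ H2 ⇒ out+=0
choose[3, 1] @ H3
  branch[0] choose=3:
    H0 returns -3
    H1 returns -3
    H2 returns [4, 0, -3]
    H3 returns [[4, 0, -3]]
  branch[1] choose=1:
    H0 returns -1
    H1 returns -1
    H2 returns [4, 0, -1]
    H3 returns [[4, 0, -1]]
= [[4, 0, -3], [4, 0, -1]]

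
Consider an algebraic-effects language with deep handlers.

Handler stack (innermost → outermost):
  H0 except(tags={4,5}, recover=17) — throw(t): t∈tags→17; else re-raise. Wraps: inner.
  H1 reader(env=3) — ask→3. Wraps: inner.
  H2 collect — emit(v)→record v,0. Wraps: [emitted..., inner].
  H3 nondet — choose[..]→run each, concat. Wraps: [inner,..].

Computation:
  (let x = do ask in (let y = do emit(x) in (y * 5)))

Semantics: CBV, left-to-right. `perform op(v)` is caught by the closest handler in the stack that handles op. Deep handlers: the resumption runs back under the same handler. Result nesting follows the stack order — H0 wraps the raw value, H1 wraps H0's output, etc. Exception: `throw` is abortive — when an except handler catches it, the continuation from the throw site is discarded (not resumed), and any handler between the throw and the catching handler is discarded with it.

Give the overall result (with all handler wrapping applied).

Step-by-step:
ask @ H1 ⇒ 3
emit(3) @ H2 ⇒ out+=3
H0 returns 0
H1 returns 0
H2 returns [3, 0]
H3 returns [[3, 0]]
= [[3, 0]]

Answer: [[3, 0]]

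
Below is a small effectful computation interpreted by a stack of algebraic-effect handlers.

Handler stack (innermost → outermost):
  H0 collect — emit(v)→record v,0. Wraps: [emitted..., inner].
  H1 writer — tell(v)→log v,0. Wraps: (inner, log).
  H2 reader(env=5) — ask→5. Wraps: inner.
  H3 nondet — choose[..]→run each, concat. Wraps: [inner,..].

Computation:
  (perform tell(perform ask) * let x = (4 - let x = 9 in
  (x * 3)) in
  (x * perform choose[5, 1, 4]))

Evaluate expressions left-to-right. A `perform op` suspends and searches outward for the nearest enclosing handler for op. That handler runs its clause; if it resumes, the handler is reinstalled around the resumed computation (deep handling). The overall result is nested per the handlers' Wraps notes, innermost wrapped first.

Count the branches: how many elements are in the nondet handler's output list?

Step-by-step:
ask @ H2 ⇒ 5
tell(5) @ H1 ⇒ log+=5
choose[5, 1, 4] @ H3
  branch[0] choose=5:
    H0 returns [0]
    H1 returns ([0], (5))
    H2 returns ([0], (5))
    H3 returns [([0], (5))]
  branch[1] choose=1:
    H0 returns [0]
    H1 returns ([0], (5))
    H2 returns ([0], (5))
    H3 returns [([0], (5))]
  branch[2] choose=4:
    H0 returns [0]
    H1 returns ([0], (5))
    H2 returns ([0], (5))
    H3 returns [([0], (5))]
= [([0], (5)), ([0], (5)), ([0], (5))]

Answer: 3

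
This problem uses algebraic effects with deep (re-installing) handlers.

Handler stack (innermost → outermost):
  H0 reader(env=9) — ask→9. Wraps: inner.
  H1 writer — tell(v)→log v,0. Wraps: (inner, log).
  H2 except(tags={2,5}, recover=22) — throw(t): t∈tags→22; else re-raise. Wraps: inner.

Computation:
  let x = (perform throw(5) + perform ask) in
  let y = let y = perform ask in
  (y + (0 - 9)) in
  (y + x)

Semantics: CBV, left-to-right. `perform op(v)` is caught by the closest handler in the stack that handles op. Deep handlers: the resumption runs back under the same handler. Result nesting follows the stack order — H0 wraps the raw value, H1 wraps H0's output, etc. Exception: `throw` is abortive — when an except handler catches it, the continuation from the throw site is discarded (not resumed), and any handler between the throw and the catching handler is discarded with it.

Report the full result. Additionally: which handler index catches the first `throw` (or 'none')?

Answer: 22 ; first throw caught by: H2

Evaluation trace:
throw(5) @ H2 caught ⇒ 22
= 22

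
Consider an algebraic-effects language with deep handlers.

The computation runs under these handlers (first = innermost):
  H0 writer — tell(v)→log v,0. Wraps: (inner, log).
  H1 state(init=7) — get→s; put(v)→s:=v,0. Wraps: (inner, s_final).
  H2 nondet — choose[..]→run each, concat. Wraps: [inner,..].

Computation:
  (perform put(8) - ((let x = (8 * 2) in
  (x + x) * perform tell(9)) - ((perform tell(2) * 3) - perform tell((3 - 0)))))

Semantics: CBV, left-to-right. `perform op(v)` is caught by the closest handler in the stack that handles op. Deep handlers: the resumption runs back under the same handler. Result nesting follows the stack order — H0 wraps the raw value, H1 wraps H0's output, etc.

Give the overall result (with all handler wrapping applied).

Answer: [((0, (9, 2, 3)), 8)]

Working:
put(8) @ H1 ⇒ s:=8
tell(9) @ H0 ⇒ log+=9
tell(2) @ H0 ⇒ log+=2
tell(3) @ H0 ⇒ log+=3
H0 returns (0, (9, 2, 3))
H1 returns ((0, (9, 2, 3)), 8)
H2 returns [((0, (9, 2, 3)), 8)]
= [((0, (9, 2, 3)), 8)]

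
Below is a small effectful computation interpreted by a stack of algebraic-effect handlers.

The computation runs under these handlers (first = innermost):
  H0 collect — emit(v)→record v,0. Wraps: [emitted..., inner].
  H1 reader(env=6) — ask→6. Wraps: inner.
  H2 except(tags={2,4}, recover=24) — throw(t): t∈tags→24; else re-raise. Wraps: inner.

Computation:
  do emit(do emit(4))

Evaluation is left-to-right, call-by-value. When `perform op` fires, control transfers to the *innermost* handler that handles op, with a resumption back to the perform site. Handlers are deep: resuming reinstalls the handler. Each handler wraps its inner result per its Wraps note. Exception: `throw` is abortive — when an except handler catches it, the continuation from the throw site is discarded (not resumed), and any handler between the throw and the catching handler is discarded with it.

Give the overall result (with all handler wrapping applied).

Step-by-step:
emit(4) @ H0 ⇒ out+=4
emit(0) @ H0 ⇒ out+=0
H0 returns [4, 0, 0]
H1 returns [4, 0, 0]
H2 returns [4, 0, 0]
= [4, 0, 0]

Answer: [4, 0, 0]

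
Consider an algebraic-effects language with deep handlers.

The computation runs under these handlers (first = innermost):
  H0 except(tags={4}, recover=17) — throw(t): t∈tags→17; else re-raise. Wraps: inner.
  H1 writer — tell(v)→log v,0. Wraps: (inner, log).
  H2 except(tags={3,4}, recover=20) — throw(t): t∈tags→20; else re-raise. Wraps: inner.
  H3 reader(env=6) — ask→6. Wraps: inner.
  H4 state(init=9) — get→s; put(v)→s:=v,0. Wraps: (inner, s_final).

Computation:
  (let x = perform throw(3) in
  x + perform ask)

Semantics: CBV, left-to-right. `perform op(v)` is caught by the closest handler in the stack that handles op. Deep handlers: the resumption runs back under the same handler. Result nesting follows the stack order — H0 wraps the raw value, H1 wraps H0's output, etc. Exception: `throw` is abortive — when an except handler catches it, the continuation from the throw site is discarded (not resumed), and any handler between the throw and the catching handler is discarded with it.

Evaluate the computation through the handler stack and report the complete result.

Answer: (20, 9)

Working:
throw(3) @ H0 re-raised
throw(3) @ H2 caught ⇒ 20
H3 returns 20
H4 returns (20, 9)
= (20, 9)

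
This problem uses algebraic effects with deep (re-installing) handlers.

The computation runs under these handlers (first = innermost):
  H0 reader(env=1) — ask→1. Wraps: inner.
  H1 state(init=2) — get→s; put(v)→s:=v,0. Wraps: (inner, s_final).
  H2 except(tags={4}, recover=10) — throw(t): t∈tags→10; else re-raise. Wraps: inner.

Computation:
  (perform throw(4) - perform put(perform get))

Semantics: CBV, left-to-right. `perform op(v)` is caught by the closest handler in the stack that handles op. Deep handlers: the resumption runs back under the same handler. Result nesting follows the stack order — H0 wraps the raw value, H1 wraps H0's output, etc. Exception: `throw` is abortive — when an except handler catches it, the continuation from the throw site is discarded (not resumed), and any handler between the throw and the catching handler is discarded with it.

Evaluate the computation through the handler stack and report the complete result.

Step-by-step:
throw(4) @ H2 caught ⇒ 10
= 10

Answer: 10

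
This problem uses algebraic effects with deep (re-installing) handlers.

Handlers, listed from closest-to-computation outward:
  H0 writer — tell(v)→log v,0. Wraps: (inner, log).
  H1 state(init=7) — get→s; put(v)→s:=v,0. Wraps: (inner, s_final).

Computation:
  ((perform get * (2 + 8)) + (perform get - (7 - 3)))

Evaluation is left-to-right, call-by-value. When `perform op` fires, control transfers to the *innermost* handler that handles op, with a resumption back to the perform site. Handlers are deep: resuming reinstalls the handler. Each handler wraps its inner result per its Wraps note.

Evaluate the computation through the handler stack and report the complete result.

Answer: ((73, ()), 7)

Step-by-step:
get @ H1 ⇒ 7
get @ H1 ⇒ 7
H0 returns (73, ())
H1 returns ((73, ()), 7)
= ((73, ()), 7)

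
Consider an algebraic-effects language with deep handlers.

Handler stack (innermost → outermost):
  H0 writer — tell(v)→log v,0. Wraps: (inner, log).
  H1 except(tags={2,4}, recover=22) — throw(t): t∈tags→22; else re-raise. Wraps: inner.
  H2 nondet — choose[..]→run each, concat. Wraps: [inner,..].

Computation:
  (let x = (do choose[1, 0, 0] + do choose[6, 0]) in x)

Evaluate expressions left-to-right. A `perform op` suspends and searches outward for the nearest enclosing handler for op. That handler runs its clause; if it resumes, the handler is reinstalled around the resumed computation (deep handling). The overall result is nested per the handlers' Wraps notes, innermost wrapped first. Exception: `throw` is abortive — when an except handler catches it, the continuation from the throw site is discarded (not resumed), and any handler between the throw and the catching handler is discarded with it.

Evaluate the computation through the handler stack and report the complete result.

Answer: [(7, ()), (1, ()), (6, ()), (0, ()), (6, ()), (0, ())]

Evaluation trace:
choose[1, 0, 0] @ H2
  branch[0] choose=1:
    choose[6, 0] @ H2
      branch[0] choose=6:
        H0 returns (7, ())
        H1 returns (7, ())
        H2 returns [(7, ())]
      branch[1] choose=0:
        H0 returns (1, ())
        H1 returns (1, ())
        H2 returns [(1, ())]
  branch[1] choose=0:
    choose[6, 0] @ H2
      branch[0] choose=6:
        H0 returns (6, ())
        H1 returns (6, ())
        H2 returns [(6, ())]
      branch[1] choose=0:
        H0 returns (0, ())
        H1 returns (0, ())
        H2 returns [(0, ())]
  branch[2] choose=0:
    choose[6, 0] @ H2
      branch[0] choose=6:
        H0 returns (6, ())
        H1 returns (6, ())
        H2 returns [(6, ())]
      branch[1] choose=0:
        H0 returns (0, ())
        H1 returns (0, ())
        H2 returns [(0, ())]
= [(7, ()), (1, ()), (6, ()), (0, ()), (6, ()), (0, ())]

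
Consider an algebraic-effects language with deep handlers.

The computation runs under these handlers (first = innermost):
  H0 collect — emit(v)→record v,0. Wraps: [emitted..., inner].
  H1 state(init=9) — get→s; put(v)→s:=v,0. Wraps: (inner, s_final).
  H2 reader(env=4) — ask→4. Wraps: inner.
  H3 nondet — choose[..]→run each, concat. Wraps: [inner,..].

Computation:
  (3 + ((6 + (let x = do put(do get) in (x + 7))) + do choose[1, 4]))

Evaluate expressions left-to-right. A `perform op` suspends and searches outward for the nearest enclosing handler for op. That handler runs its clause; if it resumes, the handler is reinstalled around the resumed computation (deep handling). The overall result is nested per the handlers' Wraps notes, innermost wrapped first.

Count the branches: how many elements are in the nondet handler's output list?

Answer: 2

Evaluation trace:
get @ H1 ⇒ 9
put(9) @ H1 ⇒ s:=9
choose[1, 4] @ H3
  branch[0] choose=1:
    H0 returns [17]
    H1 returns ([17], 9)
    H2 returns ([17], 9)
    H3 returns [([17], 9)]
  branch[1] choose=4:
    H0 returns [20]
    H1 returns ([20], 9)
    H2 returns ([20], 9)
    H3 returns [([20], 9)]
= [([17], 9), ([20], 9)]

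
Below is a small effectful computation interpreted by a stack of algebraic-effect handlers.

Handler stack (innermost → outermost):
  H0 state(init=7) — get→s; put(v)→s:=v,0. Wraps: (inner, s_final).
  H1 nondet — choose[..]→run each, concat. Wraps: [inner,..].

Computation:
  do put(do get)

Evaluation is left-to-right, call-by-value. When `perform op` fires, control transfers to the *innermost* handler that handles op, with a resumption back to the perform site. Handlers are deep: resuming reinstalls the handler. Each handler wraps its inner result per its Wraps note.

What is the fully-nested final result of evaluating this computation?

Answer: [(0, 7)]

Working:
get @ H0 ⇒ 7
put(7) @ H0 ⇒ s:=7
H0 returns (0, 7)
H1 returns [(0, 7)]
= [(0, 7)]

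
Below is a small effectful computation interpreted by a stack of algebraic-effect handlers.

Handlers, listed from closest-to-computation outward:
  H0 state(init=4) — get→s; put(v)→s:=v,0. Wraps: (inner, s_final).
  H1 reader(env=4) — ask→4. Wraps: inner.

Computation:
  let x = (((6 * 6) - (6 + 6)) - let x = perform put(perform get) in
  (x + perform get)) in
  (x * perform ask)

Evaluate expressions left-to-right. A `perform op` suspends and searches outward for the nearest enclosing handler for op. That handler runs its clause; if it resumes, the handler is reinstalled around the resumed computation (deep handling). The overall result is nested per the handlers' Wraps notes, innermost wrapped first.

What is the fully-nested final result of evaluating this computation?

Answer: (80, 4)

Working:
get @ H0 ⇒ 4
put(4) @ H0 ⇒ s:=4
get @ H0 ⇒ 4
ask @ H1 ⇒ 4
H0 returns (80, 4)
H1 returns (80, 4)
= (80, 4)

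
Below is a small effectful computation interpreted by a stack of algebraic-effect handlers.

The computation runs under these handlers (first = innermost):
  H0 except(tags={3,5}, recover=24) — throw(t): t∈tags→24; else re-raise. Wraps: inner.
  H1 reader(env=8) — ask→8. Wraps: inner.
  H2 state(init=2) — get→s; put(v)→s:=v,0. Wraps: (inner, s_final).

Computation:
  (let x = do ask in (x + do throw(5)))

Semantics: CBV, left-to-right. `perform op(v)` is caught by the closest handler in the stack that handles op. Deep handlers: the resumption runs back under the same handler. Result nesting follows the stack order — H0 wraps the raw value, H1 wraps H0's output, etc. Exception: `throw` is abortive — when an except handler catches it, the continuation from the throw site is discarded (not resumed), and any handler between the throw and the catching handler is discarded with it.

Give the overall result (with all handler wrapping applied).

Answer: (24, 2)

Step-by-step:
ask @ H1 ⇒ 8
throw(5) @ H0 caught ⇒ 24
H1 returns 24
H2 returns (24, 2)
= (24, 2)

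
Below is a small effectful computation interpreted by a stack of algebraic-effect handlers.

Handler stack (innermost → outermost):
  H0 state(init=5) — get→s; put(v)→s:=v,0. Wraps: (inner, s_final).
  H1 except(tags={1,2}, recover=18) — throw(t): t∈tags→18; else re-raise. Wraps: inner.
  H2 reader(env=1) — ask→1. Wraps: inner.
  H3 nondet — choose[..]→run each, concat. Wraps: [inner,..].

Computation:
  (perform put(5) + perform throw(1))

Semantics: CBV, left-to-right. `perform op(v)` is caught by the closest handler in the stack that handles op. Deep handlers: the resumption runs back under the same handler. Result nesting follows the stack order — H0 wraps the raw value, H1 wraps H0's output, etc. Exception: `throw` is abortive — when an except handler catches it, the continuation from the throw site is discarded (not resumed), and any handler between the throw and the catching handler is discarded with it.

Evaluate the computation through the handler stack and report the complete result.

Working:
put(5) @ H0 ⇒ s:=5
throw(1) @ H1 caught ⇒ 18
H2 returns 18
H3 returns [18]
= [18]

Answer: [18]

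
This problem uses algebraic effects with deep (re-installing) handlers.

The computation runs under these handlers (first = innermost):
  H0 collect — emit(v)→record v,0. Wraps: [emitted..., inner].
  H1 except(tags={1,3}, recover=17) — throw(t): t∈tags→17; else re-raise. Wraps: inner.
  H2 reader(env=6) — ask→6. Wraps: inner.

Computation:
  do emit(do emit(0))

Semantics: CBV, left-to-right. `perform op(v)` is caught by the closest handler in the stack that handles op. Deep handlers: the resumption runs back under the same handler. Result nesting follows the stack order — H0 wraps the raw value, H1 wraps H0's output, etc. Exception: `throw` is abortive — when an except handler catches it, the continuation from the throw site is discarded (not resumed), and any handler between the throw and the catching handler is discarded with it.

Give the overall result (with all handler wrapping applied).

Answer: [0, 0, 0]

Evaluation trace:
emit(0) @ H0 ⇒ out+=0
emit(0) @ H0 ⇒ out+=0
H0 returns [0, 0, 0]
H1 returns [0, 0, 0]
H2 returns [0, 0, 0]
= [0, 0, 0]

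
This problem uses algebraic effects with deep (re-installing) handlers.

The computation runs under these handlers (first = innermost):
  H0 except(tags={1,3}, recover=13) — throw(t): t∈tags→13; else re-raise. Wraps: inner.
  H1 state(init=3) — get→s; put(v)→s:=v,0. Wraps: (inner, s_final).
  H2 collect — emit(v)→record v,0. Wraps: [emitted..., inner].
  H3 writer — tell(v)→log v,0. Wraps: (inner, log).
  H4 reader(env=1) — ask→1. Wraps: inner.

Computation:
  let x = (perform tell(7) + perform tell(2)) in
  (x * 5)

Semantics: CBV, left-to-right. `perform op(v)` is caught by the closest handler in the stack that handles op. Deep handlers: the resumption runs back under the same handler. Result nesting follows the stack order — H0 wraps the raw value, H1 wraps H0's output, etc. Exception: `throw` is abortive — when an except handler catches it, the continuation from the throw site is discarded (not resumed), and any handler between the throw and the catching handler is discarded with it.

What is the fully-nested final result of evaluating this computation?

Answer: ([(0, 3)], (7, 2))

Working:
tell(7) @ H3 ⇒ log+=7
tell(2) @ H3 ⇒ log+=2
H0 returns 0
H1 returns (0, 3)
H2 returns [(0, 3)]
H3 returns ([(0, 3)], (7, 2))
H4 returns ([(0, 3)], (7, 2))
= ([(0, 3)], (7, 2))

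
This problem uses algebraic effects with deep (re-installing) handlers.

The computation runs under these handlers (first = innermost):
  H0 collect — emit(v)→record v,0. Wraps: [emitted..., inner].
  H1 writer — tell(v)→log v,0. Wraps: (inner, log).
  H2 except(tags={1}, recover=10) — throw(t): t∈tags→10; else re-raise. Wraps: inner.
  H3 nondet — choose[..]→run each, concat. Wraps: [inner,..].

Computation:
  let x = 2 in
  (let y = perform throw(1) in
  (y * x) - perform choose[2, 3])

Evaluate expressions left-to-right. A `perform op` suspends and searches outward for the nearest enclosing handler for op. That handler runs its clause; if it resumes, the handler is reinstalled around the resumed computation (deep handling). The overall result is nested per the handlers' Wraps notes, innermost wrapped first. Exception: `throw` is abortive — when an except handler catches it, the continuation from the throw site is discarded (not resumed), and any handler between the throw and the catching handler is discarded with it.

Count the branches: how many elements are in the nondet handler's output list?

Evaluation trace:
throw(1) @ H2 caught ⇒ 10
H3 returns [10]
= [10]

Answer: 1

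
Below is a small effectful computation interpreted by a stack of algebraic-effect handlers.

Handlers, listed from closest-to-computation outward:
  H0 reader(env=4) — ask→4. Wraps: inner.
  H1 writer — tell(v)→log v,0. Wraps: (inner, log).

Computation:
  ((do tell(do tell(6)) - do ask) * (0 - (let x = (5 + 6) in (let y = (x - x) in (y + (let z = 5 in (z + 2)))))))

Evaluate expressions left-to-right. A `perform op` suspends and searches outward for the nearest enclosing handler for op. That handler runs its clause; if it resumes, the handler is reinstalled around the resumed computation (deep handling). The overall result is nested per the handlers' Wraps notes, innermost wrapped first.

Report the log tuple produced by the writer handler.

Working:
tell(6) @ H1 ⇒ log+=6
tell(0) @ H1 ⇒ log+=0
ask @ H0 ⇒ 4
H0 returns 28
H1 returns (28, (6, 0))
= (28, (6, 0))

Answer: (6, 0)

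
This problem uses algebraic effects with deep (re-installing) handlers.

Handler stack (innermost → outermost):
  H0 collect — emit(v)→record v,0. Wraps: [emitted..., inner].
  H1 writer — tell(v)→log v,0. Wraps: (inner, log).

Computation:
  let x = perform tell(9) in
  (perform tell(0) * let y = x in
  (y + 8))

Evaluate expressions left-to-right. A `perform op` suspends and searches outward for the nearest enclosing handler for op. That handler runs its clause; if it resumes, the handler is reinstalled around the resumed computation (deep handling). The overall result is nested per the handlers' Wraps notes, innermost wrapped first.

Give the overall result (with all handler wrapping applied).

Evaluation trace:
tell(9) @ H1 ⇒ log+=9
tell(0) @ H1 ⇒ log+=0
H0 returns [0]
H1 returns ([0], (9, 0))
= ([0], (9, 0))

Answer: ([0], (9, 0))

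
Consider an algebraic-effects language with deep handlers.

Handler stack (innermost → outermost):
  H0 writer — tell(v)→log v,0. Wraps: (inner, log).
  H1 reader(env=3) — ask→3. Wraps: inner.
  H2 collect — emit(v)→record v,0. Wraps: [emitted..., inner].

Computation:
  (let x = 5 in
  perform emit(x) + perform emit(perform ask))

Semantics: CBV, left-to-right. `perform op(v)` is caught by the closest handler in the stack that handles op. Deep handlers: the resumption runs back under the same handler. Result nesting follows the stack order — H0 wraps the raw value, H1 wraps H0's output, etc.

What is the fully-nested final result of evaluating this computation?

Answer: [5, 3, (0, ())]

Evaluation trace:
emit(5) @ H2 ⇒ out+=5
ask @ H1 ⇒ 3
emit(3) @ H2 ⇒ out+=3
H0 returns (0, ())
H1 returns (0, ())
H2 returns [5, 3, (0, ())]
= [5, 3, (0, ())]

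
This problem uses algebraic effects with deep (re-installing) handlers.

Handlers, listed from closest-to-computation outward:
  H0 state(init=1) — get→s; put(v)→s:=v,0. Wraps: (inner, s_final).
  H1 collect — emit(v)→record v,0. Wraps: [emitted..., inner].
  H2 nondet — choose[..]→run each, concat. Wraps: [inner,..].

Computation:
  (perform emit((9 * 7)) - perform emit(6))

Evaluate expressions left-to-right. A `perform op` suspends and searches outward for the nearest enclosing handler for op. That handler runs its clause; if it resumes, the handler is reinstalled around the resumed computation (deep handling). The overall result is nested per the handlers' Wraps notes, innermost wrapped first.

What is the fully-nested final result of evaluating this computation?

Answer: [[63, 6, (0, 1)]]

Working:
emit(63) @ H1 ⇒ out+=63
emit(6) @ H1 ⇒ out+=6
H0 returns (0, 1)
H1 returns [63, 6, (0, 1)]
H2 returns [[63, 6, (0, 1)]]
= [[63, 6, (0, 1)]]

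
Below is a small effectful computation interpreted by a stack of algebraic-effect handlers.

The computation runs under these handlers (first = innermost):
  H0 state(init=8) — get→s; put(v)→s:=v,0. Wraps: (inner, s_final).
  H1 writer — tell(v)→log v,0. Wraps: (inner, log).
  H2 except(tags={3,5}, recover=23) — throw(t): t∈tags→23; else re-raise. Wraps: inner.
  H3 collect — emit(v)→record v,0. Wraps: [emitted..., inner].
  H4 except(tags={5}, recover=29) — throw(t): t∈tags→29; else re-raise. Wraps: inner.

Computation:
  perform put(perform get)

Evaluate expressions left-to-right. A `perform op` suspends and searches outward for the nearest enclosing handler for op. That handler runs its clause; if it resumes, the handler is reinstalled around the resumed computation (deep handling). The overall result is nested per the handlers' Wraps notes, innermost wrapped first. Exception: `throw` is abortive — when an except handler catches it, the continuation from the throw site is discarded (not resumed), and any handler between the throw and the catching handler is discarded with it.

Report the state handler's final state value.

Evaluation trace:
get @ H0 ⇒ 8
put(8) @ H0 ⇒ s:=8
H0 returns (0, 8)
H1 returns ((0, 8), ())
H2 returns ((0, 8), ())
H3 returns [((0, 8), ())]
H4 returns [((0, 8), ())]
= [((0, 8), ())]

Answer: 8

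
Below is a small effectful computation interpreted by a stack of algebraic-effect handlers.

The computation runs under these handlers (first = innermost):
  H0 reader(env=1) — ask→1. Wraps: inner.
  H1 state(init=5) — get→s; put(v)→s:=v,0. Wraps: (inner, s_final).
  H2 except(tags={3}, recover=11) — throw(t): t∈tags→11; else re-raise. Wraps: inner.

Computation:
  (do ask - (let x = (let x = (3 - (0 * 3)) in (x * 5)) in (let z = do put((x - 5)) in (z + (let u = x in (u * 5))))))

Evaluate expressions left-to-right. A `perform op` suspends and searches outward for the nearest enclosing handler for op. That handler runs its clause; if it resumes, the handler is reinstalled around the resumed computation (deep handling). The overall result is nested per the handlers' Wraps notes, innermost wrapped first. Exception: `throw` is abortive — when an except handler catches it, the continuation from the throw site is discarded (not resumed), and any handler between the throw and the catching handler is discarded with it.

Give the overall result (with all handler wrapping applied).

Working:
ask @ H0 ⇒ 1
put(10) @ H1 ⇒ s:=10
H0 returns -74
H1 returns (-74, 10)
H2 returns (-74, 10)
= (-74, 10)

Answer: (-74, 10)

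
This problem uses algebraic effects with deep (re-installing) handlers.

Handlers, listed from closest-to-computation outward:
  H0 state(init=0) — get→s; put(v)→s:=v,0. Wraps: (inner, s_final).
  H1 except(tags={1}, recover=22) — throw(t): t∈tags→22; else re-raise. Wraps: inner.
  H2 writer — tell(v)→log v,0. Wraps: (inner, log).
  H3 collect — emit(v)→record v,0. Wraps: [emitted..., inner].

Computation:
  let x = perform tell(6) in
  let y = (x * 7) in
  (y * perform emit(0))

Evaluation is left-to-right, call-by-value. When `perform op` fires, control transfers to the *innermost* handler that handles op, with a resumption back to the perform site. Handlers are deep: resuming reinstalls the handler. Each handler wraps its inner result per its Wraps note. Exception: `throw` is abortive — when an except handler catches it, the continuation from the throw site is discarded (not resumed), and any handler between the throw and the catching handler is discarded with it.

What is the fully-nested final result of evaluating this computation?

Answer: [0, ((0, 0), (6))]

Working:
tell(6) @ H2 ⇒ log+=6
emit(0) @ H3 ⇒ out+=0
H0 returns (0, 0)
H1 returns (0, 0)
H2 returns ((0, 0), (6))
H3 returns [0, ((0, 0), (6))]
= [0, ((0, 0), (6))]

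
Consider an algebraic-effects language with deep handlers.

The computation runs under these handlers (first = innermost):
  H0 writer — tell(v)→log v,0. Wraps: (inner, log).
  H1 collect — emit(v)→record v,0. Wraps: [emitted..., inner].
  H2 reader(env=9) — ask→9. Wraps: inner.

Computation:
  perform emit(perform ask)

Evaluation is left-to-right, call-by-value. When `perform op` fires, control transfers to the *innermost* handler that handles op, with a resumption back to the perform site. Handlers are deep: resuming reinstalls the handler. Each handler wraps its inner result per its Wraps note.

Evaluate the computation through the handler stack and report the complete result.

Evaluation trace:
ask @ H2 ⇒ 9
emit(9) @ H1 ⇒ out+=9
H0 returns (0, ())
H1 returns [9, (0, ())]
H2 returns [9, (0, ())]
= [9, (0, ())]

Answer: [9, (0, ())]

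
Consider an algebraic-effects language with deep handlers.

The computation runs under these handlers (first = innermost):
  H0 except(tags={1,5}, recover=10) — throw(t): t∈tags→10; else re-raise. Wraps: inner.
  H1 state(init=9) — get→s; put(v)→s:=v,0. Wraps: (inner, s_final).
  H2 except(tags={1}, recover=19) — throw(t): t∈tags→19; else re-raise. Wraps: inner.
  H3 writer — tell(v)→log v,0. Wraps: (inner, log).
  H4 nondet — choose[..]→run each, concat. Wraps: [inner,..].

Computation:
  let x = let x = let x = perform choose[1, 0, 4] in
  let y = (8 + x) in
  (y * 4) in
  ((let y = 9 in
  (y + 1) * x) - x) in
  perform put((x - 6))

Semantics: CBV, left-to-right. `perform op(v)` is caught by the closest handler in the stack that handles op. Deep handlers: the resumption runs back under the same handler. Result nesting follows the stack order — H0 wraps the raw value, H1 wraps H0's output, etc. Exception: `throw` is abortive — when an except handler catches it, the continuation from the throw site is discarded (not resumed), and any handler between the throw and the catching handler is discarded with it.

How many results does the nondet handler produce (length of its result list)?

Answer: 3

Step-by-step:
choose[1, 0, 4] @ H4
  branch[0] choose=1:
    put(318) @ H1 ⇒ s:=318
    H0 returns 0
    H1 returns (0, 318)
    H2 returns (0, 318)
    H3 returns ((0, 318), ())
    H4 returns [((0, 318), ())]
  branch[1] choose=0:
    put(282) @ H1 ⇒ s:=282
    H0 returns 0
    H1 returns (0, 282)
    H2 returns (0, 282)
    H3 returns ((0, 282), ())
    H4 returns [((0, 282), ())]
  branch[2] choose=4:
    put(426) @ H1 ⇒ s:=426
    H0 returns 0
    H1 returns (0, 426)
    H2 returns (0, 426)
    H3 returns ((0, 426), ())
    H4 returns [((0, 426), ())]
= [((0, 318), ()), ((0, 282), ()), ((0, 426), ())]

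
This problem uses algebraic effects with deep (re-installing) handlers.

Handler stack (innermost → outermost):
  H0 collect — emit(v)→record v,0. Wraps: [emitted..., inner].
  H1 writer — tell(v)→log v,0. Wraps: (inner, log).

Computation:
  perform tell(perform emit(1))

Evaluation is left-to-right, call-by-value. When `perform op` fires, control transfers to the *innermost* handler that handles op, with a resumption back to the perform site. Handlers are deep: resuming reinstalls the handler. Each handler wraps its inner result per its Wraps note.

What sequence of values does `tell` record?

Answer: (0)

Working:
emit(1) @ H0 ⇒ out+=1
tell(0) @ H1 ⇒ log+=0
H0 returns [1, 0]
H1 returns ([1, 0], (0))
= ([1, 0], (0))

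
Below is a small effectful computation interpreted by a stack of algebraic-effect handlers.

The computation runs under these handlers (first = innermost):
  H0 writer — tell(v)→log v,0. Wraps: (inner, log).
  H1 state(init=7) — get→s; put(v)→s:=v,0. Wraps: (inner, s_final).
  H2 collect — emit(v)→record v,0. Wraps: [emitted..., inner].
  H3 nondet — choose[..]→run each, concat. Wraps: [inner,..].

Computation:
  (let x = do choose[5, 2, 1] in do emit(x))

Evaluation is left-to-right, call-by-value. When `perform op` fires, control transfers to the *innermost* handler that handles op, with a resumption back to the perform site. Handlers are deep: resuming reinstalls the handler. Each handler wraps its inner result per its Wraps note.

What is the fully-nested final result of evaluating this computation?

Answer: [[5, ((0, ()), 7)], [2, ((0, ()), 7)], [1, ((0, ()), 7)]]

Working:
choose[5, 2, 1] @ H3
  branch[0] choose=5:
    emit(5) @ H2 ⇒ out+=5
    H0 returns (0, ())
    H1 returns ((0, ()), 7)
    H2 returns [5, ((0, ()), 7)]
    H3 returns [[5, ((0, ()), 7)]]
  branch[1] choose=2:
    emit(2) @ H2 ⇒ out+=2
    H0 returns (0, ())
    H1 returns ((0, ()), 7)
    H2 returns [2, ((0, ()), 7)]
    H3 returns [[2, ((0, ()), 7)]]
  branch[2] choose=1:
    emit(1) @ H2 ⇒ out+=1
    H0 returns (0, ())
    H1 returns ((0, ()), 7)
    H2 returns [1, ((0, ()), 7)]
    H3 returns [[1, ((0, ()), 7)]]
= [[5, ((0, ()), 7)], [2, ((0, ()), 7)], [1, ((0, ()), 7)]]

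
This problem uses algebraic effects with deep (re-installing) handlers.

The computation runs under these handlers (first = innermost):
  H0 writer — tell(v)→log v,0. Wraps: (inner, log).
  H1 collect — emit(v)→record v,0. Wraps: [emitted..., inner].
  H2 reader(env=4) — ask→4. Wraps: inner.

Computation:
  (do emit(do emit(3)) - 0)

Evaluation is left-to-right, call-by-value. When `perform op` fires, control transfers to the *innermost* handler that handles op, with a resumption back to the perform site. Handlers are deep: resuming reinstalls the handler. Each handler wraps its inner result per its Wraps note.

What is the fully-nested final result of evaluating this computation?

Step-by-step:
emit(3) @ H1 ⇒ out+=3
emit(0) @ H1 ⇒ out+=0
H0 returns (0, ())
H1 returns [3, 0, (0, ())]
H2 returns [3, 0, (0, ())]
= [3, 0, (0, ())]

Answer: [3, 0, (0, ())]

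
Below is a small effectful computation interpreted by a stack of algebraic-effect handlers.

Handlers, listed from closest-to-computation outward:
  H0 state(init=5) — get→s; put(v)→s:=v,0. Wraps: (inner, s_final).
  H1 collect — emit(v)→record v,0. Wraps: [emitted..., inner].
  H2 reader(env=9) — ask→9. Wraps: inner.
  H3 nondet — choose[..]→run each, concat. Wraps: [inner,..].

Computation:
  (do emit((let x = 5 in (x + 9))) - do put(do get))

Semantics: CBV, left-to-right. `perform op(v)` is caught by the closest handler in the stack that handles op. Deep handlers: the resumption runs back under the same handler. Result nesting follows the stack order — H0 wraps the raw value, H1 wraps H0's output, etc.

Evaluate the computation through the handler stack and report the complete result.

Working:
emit(14) @ H1 ⇒ out+=14
get @ H0 ⇒ 5
put(5) @ H0 ⇒ s:=5
H0 returns (0, 5)
H1 returns [14, (0, 5)]
H2 returns [14, (0, 5)]
H3 returns [[14, (0, 5)]]
= [[14, (0, 5)]]

Answer: [[14, (0, 5)]]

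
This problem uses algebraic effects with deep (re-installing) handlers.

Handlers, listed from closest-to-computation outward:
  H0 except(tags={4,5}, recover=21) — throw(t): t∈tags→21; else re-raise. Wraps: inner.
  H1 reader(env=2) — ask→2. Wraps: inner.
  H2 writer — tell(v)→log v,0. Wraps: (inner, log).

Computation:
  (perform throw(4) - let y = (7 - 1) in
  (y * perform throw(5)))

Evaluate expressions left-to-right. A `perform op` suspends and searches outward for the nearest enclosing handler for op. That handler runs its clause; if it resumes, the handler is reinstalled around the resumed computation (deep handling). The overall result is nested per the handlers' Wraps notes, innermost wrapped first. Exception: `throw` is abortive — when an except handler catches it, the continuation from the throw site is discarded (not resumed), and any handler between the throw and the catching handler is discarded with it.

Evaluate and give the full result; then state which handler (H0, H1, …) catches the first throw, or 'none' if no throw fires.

Answer: (21, ()) ; first throw caught by: H0

Evaluation trace:
throw(4) @ H0 caught ⇒ 21
H1 returns 21
H2 returns (21, ())
= (21, ())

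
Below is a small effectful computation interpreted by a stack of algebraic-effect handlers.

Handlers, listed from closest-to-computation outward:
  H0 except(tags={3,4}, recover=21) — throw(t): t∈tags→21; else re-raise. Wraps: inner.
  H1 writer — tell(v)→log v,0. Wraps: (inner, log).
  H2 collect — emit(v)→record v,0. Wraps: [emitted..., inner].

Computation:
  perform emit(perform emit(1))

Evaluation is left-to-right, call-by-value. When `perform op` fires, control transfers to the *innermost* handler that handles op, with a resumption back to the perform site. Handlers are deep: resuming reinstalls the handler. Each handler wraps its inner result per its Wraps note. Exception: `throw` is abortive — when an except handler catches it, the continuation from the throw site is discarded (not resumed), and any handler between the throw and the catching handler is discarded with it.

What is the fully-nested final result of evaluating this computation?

Answer: [1, 0, (0, ())]

Step-by-step:
emit(1) @ H2 ⇒ out+=1
emit(0) @ H2 ⇒ out+=0
H0 returns 0
H1 returns (0, ())
H2 returns [1, 0, (0, ())]
= [1, 0, (0, ())]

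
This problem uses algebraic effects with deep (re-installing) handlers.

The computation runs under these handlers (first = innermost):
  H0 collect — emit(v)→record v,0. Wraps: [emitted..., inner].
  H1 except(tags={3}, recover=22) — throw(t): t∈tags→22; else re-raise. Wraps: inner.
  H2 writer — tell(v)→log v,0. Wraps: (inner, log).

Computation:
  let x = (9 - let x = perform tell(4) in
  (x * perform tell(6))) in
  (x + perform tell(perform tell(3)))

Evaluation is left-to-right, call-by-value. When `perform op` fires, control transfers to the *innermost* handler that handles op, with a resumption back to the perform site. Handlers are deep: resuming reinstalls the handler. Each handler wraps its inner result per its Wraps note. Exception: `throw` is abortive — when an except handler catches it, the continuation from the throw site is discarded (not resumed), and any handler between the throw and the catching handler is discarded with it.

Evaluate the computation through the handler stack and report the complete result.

Step-by-step:
tell(4) @ H2 ⇒ log+=4
tell(6) @ H2 ⇒ log+=6
tell(3) @ H2 ⇒ log+=3
tell(0) @ H2 ⇒ log+=0
H0 returns [9]
H1 returns [9]
H2 returns ([9], (4, 6, 3, 0))
= ([9], (4, 6, 3, 0))

Answer: ([9], (4, 6, 3, 0))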